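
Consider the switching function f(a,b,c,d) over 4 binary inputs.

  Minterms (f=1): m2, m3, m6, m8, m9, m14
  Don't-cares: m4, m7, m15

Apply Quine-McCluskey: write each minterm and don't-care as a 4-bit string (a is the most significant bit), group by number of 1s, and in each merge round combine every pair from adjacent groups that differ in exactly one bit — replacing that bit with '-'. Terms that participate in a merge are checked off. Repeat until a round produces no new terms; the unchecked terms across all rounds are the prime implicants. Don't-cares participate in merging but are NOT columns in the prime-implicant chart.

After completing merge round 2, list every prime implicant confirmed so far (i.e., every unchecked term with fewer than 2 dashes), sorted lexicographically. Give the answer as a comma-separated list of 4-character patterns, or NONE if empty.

01-0, 100-

[col 0] 0010*, 0011*, 0100*, 0110*, 0111*, 1000*, 1001*, 1110*, 1111*
[col 1] -110*, -111*, 0-10*, 0-11*, 001-*, 01-0, 011-*, 100-, 111-*
[col 2] -11-, 0-1-
Prime implicants: -11-, 0-1-, 01-0, 100-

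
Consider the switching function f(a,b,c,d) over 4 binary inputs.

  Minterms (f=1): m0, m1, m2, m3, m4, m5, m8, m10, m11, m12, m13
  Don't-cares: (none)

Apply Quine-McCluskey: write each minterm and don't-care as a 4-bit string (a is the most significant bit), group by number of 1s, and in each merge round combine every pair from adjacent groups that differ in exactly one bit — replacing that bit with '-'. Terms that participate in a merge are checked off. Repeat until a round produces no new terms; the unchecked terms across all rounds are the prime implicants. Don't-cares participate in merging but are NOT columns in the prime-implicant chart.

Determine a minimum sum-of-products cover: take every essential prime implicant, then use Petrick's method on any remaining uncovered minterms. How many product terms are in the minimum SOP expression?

4

Round 0: 0000✓ 0001✓ 0010✓ 0011✓ 0100✓ 0101✓ 1000✓ 1010✓ 1011✓ 1100✓ 1101✓
Round 1: -000✓ -010✓ -011✓ -100✓ -101✓ 0-00✓ 0-01✓ 00-0✓ 00-1✓ 000-✓ 001-✓ 010-✓ 1-00✓ 10-0✓ 101-✓ 110-✓
Round 2: --00 -0-0 -01- -10- 0-0- 00--
PIs = {--00, -0-0, -01-, -10-, 0-0-, 00--}
Coverage chart:
  m0: --00,-0-0,0-0-,00--
  m1: 0-0-,00--
  m2: -0-0,-01-,00--
  m3: -01-,00--
  m4: --00,-10-,0-0-
  m5: -10-,0-0-
  m8: --00,-0-0
  m10: -0-0,-01-
  m11: -01- ←essential
  m12: --00,-10-
  m13: -10- ←essential
Essential: -01-, -10-
Petrick residual → --00, 0-0-
Min cover (4 terms): c'd' + b'c + bc' + a'c'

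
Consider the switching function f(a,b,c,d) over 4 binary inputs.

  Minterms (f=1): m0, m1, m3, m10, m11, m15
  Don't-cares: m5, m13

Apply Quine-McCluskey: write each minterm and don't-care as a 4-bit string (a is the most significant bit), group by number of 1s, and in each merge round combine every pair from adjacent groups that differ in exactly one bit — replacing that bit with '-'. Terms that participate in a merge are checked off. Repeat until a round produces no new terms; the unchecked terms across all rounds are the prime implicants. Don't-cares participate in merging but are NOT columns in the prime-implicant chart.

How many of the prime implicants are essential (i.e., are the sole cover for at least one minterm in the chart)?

2

size-2^0 implicants → 0000(✓)  0001(✓)  0011(✓)  0101(✓)  1010(✓)  1011(✓)  1101(✓)  1111(✓)
size-2^1 implicants → -011  -101  0-01  00-1  000-  1-11  101-  11-1
Unchecked terms (primes): -011, -101, 0-01, 00-1, 000-, 1-11, 101-, 11-1
Minterm coverage:
  m0 ⊆ 000- [E]
  m1 ⊆ 0-01,00-1,000-
  m3 ⊆ -011,00-1
  m10 ⊆ 101- [E]
  m11 ⊆ -011,1-11,101-
  m15 ⊆ 1-11,11-1
E = {000-, 101-}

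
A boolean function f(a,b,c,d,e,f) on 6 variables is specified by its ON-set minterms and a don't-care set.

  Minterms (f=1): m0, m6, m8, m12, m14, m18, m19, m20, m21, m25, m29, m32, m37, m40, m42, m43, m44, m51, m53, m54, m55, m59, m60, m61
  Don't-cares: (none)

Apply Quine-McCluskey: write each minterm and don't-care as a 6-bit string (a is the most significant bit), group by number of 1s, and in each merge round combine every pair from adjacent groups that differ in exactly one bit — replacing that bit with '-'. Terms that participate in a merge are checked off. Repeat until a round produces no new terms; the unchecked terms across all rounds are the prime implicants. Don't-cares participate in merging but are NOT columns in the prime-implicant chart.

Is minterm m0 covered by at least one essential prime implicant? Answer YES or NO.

Round 0: 000000✓ 000110✓ 001000✓ 001100✓ 001110✓ 010010✓ 010011✓ 010100✓ 010101✓ 011001✓ 011101✓ 100000✓ 100101✓ 101000✓ 101010✓ 101011✓ 101100✓ 110011✓ 110101✓ 110110✓ 110111✓ 111011✓ 111100✓ 111101✓
Round 1: -00000✓ -01000✓ -01100✓ -10011 -10101✓ -11101✓ 00-000✓ 00-110 001-00✓ 0011-0 01-101✓ 01001- 01010- 011-01 1-0101 1-1011 1-1100 10-000✓ 101-00✓ 1010-0 10101- 11-011 11-101✓ 110-11 1101-1 11011- 11110-
Round 2: -0-000 -01-00 -1-101
PIs = {-0-000, -01-00, -1-101, -10011, 00-110, 0011-0, 01001-, 01010-, 011-01, 1-0101, 1-1011, 1-1100, 1010-0, 10101-, 11-011, 110-11, 1101-1, 11011-, 11110-}
Coverage chart:
  m0: -0-000 ←essential
  m6: 00-110 ←essential
  m8: -0-000,-01-00
  m12: -01-00,0011-0
  m14: 00-110,0011-0
  m18: 01001- ←essential
  m19: -10011,01001-
  m20: 01010- ←essential
  m21: -1-101,01010-
  m25: 011-01 ←essential
  m29: -1-101,011-01
  m32: -0-000 ←essential
  m37: 1-0101 ←essential
  m40: -0-000,-01-00,1010-0
  m42: 1010-0,10101-
  m43: 1-1011,10101-
  m44: -01-00,1-1100
  m51: -10011,11-011,110-11
  m53: -1-101,1-0101,1101-1
  m54: 11011- ←essential
  m55: 110-11,1101-1,11011-
  m59: 1-1011,11-011
  m60: 1-1100,11110-
  m61: -1-101,11110-
Essential: -0-000, 00-110, 01001-, 01010-, 011-01, 1-0101, 11011-

YES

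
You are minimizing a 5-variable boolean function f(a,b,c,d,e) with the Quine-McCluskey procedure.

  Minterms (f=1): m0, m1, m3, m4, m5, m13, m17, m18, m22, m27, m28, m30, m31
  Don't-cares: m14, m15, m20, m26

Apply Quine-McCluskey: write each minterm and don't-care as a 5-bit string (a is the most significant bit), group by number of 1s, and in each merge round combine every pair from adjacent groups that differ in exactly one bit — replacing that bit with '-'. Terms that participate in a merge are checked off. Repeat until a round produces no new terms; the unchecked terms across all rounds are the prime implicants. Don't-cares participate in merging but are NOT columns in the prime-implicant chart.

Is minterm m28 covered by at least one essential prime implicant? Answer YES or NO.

Round 0: 00000✓ 00001✓ 00011✓ 00100✓ 00101✓ 01101✓ 01110✓ 01111✓ 10001✓ 10010✓ 10100✓ 10110✓ 11010✓ 11011✓ 11100✓ 11110✓ 11111✓
Round 1: -0001 -0100 -1110✓ -1111✓ 0-101 00-00✓ 00-01✓ 000-1 0000-✓ 0010-✓ 011-1 0111-✓ 1-010✓ 1-100✓ 1-110✓ 10-10✓ 101-0✓ 11-10✓ 11-11✓ 1101-✓ 111-0✓ 1111-✓
Round 2: -111- 00-0- 1--10 1-1-0 11-1-
PIs = {-0001, -0100, -111-, 0-101, 00-0-, 000-1, 011-1, 1--10, 1-1-0, 11-1-}
Coverage chart:
  m0: 00-0- ←essential
  m1: -0001,00-0-,000-1
  m3: 000-1 ←essential
  m4: -0100,00-0-
  m5: 0-101,00-0-
  m13: 0-101,011-1
  m17: -0001 ←essential
  m18: 1--10 ←essential
  m22: 1--10,1-1-0
  m27: 11-1- ←essential
  m28: 1-1-0 ←essential
  m30: -111-,1--10,1-1-0,11-1-
  m31: -111-,11-1-
Essential: -0001, 00-0-, 000-1, 1--10, 1-1-0, 11-1-

YES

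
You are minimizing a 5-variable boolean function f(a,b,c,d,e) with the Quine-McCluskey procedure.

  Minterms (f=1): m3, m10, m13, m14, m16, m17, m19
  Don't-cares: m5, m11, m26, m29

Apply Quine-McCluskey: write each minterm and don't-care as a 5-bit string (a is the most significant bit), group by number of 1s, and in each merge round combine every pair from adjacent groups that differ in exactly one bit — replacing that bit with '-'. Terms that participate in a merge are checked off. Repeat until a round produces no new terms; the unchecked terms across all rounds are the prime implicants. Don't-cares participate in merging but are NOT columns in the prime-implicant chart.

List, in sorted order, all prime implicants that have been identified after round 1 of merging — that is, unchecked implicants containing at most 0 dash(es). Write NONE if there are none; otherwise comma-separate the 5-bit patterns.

[col 0] 00011*, 00101*, 01010*, 01011*, 01101*, 01110*, 10000*, 10001*, 10011*, 11010*, 11101*
[col 1] -0011, -1010, -1101, 0-011, 0-101, 01-10, 0101-, 100-1, 1000-
Prime implicants: -0011, -1010, -1101, 0-011, 0-101, 01-10, 0101-, 100-1, 1000-

NONE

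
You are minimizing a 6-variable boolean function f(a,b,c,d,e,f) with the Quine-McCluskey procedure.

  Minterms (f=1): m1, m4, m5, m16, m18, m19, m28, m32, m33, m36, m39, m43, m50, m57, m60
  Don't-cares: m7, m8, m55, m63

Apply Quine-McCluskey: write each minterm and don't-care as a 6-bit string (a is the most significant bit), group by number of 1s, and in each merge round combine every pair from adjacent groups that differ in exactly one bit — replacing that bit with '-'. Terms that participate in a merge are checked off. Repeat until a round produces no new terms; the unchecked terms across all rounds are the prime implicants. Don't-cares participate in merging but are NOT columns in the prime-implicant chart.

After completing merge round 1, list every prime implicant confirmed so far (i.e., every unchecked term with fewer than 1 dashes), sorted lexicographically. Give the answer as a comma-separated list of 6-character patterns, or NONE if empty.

Round 0: 000001✓ 000100✓ 000101✓ 000111✓ 001000 010000✓ 010010✓ 010011✓ 011100✓ 100000✓ 100001✓ 100100✓ 100111✓ 101011 110010✓ 110111✓ 111001 111100✓ 111111✓
Round 1: -00001 -00100 -00111 -10010 -11100 000-01 0001-1 00010- 0100-0 01001- 1-0111 100-00 10000- 11-111
PIs = {-00001, -00100, -00111, -10010, -11100, 000-01, 0001-1, 00010-, 001000, 0100-0, 01001-, 1-0111, 100-00, 10000-, 101011, 11-111, 111001}

001000, 101011, 111001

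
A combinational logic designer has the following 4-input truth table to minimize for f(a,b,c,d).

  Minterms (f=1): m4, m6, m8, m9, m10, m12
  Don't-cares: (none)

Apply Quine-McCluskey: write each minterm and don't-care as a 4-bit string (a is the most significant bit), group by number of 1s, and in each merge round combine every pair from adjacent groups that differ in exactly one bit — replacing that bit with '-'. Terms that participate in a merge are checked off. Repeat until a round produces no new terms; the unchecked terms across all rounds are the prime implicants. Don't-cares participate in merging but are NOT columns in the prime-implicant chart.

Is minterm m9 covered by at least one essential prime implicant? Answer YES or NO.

Round 0: 0100✓ 0110✓ 1000✓ 1001✓ 1010✓ 1100✓
Round 1: -100 01-0 1-00 10-0 100-
PIs = {-100, 01-0, 1-00, 10-0, 100-}
Coverage chart:
  m4: -100,01-0
  m6: 01-0 ←essential
  m8: 1-00,10-0,100-
  m9: 100- ←essential
  m10: 10-0 ←essential
  m12: -100,1-00
Essential: 01-0, 10-0, 100-

YES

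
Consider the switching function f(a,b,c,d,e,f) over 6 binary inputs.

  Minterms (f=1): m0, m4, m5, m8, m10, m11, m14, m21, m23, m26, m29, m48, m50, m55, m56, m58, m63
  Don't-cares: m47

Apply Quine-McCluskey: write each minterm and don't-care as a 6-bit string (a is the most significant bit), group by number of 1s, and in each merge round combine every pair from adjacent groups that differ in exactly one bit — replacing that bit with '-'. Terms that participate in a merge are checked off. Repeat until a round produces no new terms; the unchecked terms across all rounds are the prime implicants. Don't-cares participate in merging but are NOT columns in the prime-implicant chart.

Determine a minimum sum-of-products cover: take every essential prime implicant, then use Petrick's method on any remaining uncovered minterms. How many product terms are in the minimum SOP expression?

Round 0: 000000✓ 000100✓ 000101✓ 001000✓ 001010✓ 001011✓ 001110✓ 010101✓ 010111✓ 011010✓ 011101✓ 101111✓ 110000✓ 110010✓ 110111✓ 111000✓ 111010✓ 111111✓
Round 1: -10111 -11010 0-0101 0-1010 00-000 000-00 00010- 001-10 0010-0 00101- 01-101 0101-1 1-1111 11-000✓ 11-010✓ 11-111 1100-0✓ 1110-0✓
Round 2: 11-0-0
PIs = {-10111, -11010, 0-0101, 0-1010, 00-000, 000-00, 00010-, 001-10, 0010-0, 00101-, 01-101, 0101-1, 1-1111, 11-0-0, 11-111}
Coverage chart:
  m0: 00-000,000-00
  m4: 000-00,00010-
  m5: 0-0101,00010-
  m8: 00-000,0010-0
  m10: 0-1010,001-10,0010-0,00101-
  m11: 00101- ←essential
  m14: 001-10 ←essential
  m21: 0-0101,01-101,0101-1
  m23: -10111,0101-1
  m26: -11010,0-1010
  m29: 01-101 ←essential
  m48: 11-0-0 ←essential
  m50: 11-0-0 ←essential
  m55: -10111,11-111
  m56: 11-0-0 ←essential
  m58: -11010,11-0-0
  m63: 1-1111,11-111
Essential: 001-10, 00101-, 01-101, 11-0-0
Petrick residual → -10111, -11010, 00-000, 00010-, 1-1111
Min cover (9 terms): bc'def + bcd'ef' + a'b'd'e'f' + a'b'c'de' + a'b'cef' + a'b'cd'e + a'bde'f + acdef + abd'f'

9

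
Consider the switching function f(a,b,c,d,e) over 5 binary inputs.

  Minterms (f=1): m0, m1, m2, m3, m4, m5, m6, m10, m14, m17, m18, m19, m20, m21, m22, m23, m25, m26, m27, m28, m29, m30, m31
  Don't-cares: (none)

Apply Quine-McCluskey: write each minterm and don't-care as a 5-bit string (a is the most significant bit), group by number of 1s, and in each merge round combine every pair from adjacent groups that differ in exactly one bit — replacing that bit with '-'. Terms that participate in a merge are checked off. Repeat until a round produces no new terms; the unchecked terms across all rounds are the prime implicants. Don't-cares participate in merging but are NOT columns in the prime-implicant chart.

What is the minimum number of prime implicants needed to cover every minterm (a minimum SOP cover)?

5

Round 0: 00000✓ 00001✓ 00010✓ 00011✓ 00100✓ 00101✓ 00110✓ 01010✓ 01110✓ 10001✓ 10010✓ 10011✓ 10100✓ 10101✓ 10110✓ 10111✓ 11001✓ 11010✓ 11011✓ 11100✓ 11101✓ 11110✓ 11111✓
Round 1: -0001✓ -0010✓ -0011✓ -0100✓ -0101✓ -0110✓ -1010✓ -1110✓ 0-010✓ 0-110✓ 00-00✓ 00-01✓ 00-10✓ 000-0✓ 000-1✓ 0000-✓ 0001-✓ 001-0✓ 0010-✓ 01-10✓ 1-001✓ 1-010✓ 1-011✓ 1-100✓ 1-101✓ 1-110✓ 1-111✓ 10-01✓ 10-10✓ 10-11✓ 100-1✓ 1001-✓ 101-0✓ 101-1✓ 1010-✓ 1011-✓ 11-01✓ 11-10✓ 11-11✓ 110-1✓ 1101-✓ 111-0✓ 111-1✓ 1110-✓ 1111-✓
Round 2: --010✓ --110✓ -0-01 -0-10✓ -00-1 -001- -01-0 -010- -1-10✓ 0--10✓ 00--0 00-0- 000-- 1--01✓ 1--10✓ 1--11✓ 1-0-1✓ 1-01-✓ 1-1-0✓ 1-1-1✓ 1-10-✓ 1-11-✓ 10--1✓ 10-1-✓ 101--✓ 11--1✓ 11-1-✓ 111--✓
Round 3: ---10 1---1 1--1- 1-1--
PIs = {---10, -0-01, -00-1, -001-, -01-0, -010-, 00--0, 00-0-, 000--, 1---1, 1--1-, 1-1--}
Coverage chart:
  m0: 00--0,00-0-,000--
  m1: -0-01,-00-1,00-0-,000--
  m2: ---10,-001-,00--0,000--
  m3: -00-1,-001-,000--
  m4: -01-0,-010-,00--0,00-0-
  m5: -0-01,-010-,00-0-
  m6: ---10,-01-0,00--0
  m10: ---10 ←essential
  m14: ---10 ←essential
  m17: -0-01,-00-1,1---1
  m18: ---10,-001-,1--1-
  m19: -00-1,-001-,1---1,1--1-
  m20: -01-0,-010-,1-1--
  m21: -0-01,-010-,1---1,1-1--
  m22: ---10,-01-0,1--1-,1-1--
  m23: 1---1,1--1-,1-1--
  m25: 1---1 ←essential
  m26: ---10,1--1-
  m27: 1---1,1--1-
  m28: 1-1-- ←essential
  m29: 1---1,1-1--
  m30: ---10,1--1-,1-1--
  m31: 1---1,1--1-,1-1--
Essential: ---10, 1---1, 1-1--
Petrick residual → -00-1, 00-0-
Min cover (5 terms): de' + b'c'e + a'b'd' + ae + ac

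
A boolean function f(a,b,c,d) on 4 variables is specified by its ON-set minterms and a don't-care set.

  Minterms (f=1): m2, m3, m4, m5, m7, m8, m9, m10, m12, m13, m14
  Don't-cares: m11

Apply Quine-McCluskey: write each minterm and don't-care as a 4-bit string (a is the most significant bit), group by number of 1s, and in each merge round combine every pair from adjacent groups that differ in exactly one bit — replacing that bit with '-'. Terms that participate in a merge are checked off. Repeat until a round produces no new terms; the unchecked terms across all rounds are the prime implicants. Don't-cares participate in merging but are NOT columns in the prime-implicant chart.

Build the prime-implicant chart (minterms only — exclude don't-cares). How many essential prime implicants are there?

3

Round 0: 0010✓ 0011✓ 0100✓ 0101✓ 0111✓ 1000✓ 1001✓ 1010✓ 1011✓ 1100✓ 1101✓ 1110✓
Round 1: -010✓ -011✓ -100✓ -101✓ 0-11 001-✓ 01-1 010-✓ 1-00✓ 1-01✓ 1-10✓ 10-0✓ 10-1✓ 100-✓ 101-✓ 11-0✓ 110-✓
Round 2: -01- -10- 1--0 1-0- 10--
PIs = {-01-, -10-, 0-11, 01-1, 1--0, 1-0-, 10--}
Coverage chart:
  m2: -01- ←essential
  m3: -01-,0-11
  m4: -10- ←essential
  m5: -10-,01-1
  m7: 0-11,01-1
  m8: 1--0,1-0-,10--
  m9: 1-0-,10--
  m10: -01-,1--0,10--
  m12: -10-,1--0,1-0-
  m13: -10-,1-0-
  m14: 1--0 ←essential
Essential: -01-, -10-, 1--0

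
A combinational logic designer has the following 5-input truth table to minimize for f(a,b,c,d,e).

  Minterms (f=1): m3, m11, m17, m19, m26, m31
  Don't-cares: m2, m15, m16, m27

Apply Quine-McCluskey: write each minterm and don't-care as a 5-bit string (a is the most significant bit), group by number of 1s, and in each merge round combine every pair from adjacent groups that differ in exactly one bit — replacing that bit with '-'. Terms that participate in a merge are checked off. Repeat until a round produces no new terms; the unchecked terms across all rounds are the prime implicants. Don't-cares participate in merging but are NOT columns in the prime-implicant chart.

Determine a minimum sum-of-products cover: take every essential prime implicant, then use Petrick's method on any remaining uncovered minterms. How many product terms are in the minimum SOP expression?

4

size-2^0 implicants → 00010(✓)  00011(✓)  01011(✓)  01111(✓)  10000(✓)  10001(✓)  10011(✓)  11010(✓)  11011(✓)  11111(✓)
size-2^1 implicants → -0011(✓)  -1011(✓)  -1111(✓)  0-011(✓)  0001-  01-11(✓)  1-011(✓)  100-1  1000-  11-11(✓)  1101-
size-2^2 implicants → --011  -1-11
Unchecked terms (primes): --011, -1-11, 0001-, 100-1, 1000-, 1101-
Minterm coverage:
  m3 ⊆ --011,0001-
  m11 ⊆ --011,-1-11
  m17 ⊆ 100-1,1000-
  m19 ⊆ --011,100-1
  m26 ⊆ 1101- [E]
  m31 ⊆ -1-11 [E]
E = {-1-11, 1101-}
Petrick residual → --011, 100-1
Cover = c'de + bde + ab'c'e + abc'd  |cover|=4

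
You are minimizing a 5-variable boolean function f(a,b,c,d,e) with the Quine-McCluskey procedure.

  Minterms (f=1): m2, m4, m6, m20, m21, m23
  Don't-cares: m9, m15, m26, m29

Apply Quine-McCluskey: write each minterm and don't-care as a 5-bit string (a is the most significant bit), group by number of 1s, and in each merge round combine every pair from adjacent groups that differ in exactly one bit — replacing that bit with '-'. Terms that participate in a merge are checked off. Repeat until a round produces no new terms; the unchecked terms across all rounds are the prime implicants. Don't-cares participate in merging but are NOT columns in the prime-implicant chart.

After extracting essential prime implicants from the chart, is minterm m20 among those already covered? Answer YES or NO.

NO

size-2^0 implicants → 00010(✓)  00100(✓)  00110(✓)  01001  01111  10100(✓)  10101(✓)  10111(✓)  11010  11101(✓)
size-2^1 implicants → -0100  00-10  001-0  1-101  101-1  1010-
Unchecked terms (primes): -0100, 00-10, 001-0, 01001, 01111, 1-101, 101-1, 1010-, 11010
Minterm coverage:
  m2 ⊆ 00-10 [E]
  m4 ⊆ -0100,001-0
  m6 ⊆ 00-10,001-0
  m20 ⊆ -0100,1010-
  m21 ⊆ 1-101,101-1,1010-
  m23 ⊆ 101-1 [E]
E = {00-10, 101-1}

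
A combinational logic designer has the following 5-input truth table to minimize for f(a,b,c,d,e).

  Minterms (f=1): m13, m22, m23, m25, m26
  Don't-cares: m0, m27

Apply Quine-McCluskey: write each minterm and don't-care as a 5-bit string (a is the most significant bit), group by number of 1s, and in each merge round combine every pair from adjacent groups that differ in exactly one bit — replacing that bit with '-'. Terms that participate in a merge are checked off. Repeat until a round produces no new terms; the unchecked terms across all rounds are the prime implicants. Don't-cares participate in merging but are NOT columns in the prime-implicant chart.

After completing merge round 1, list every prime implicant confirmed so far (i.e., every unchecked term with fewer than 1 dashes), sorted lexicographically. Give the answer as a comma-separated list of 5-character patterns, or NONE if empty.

[col 0] 00000, 01101, 10110*, 10111*, 11001*, 11010*, 11011*
[col 1] 1011-, 110-1, 1101-
Prime implicants: 00000, 01101, 1011-, 110-1, 1101-

00000, 01101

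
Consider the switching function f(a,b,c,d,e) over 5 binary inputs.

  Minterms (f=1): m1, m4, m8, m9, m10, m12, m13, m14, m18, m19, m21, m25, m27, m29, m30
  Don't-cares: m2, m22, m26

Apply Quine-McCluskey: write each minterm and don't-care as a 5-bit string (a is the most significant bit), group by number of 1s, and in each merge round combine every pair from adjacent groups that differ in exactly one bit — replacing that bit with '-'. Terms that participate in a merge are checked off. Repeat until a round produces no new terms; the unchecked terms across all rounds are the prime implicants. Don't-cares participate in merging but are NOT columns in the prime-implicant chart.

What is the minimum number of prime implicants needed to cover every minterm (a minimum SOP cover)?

7

size-2^0 implicants → 00001(✓)  00010(✓)  00100(✓)  01000(✓)  01001(✓)  01010(✓)  01100(✓)  01101(✓)  01110(✓)  10010(✓)  10011(✓)  10101(✓)  10110(✓)  11001(✓)  11010(✓)  11011(✓)  11101(✓)  11110(✓)
size-2^1 implicants → -0010(✓)  -1001(✓)  -1010(✓)  -1101(✓)  -1110(✓)  0-001  0-010(✓)  0-100  01-00(✓)  01-01(✓)  01-10(✓)  010-0(✓)  0100-(✓)  011-0(✓)  0110-(✓)  1-010(✓)  1-011(✓)  1-101  1-110(✓)  10-10(✓)  1001-(✓)  11-01(✓)  11-10(✓)  110-1  1101-(✓)
size-2^2 implicants → --010  -1-01  -1-10  01--0  01-0-  1--10  1-01-
Unchecked terms (primes): --010, -1-01, -1-10, 0-001, 0-100, 01--0, 01-0-, 1--10, 1-01-, 1-101, 110-1
Minterm coverage:
  m1 ⊆ 0-001 [E]
  m4 ⊆ 0-100 [E]
  m8 ⊆ 01--0,01-0-
  m9 ⊆ -1-01,0-001,01-0-
  m10 ⊆ --010,-1-10,01--0
  m12 ⊆ 0-100,01--0,01-0-
  m13 ⊆ -1-01,01-0-
  m14 ⊆ -1-10,01--0
  m18 ⊆ --010,1--10,1-01-
  m19 ⊆ 1-01- [E]
  m21 ⊆ 1-101 [E]
  m25 ⊆ -1-01,110-1
  m27 ⊆ 1-01-,110-1
  m29 ⊆ -1-01,1-101
  m30 ⊆ -1-10,1--10
E = {0-001, 0-100, 1-01-, 1-101}
Petrick residual → -1-01, -1-10, 01--0
Cover = bd'e + bde' + a'c'd'e + a'cd'e' + a'be' + ac'd + acd'e  |cover|=7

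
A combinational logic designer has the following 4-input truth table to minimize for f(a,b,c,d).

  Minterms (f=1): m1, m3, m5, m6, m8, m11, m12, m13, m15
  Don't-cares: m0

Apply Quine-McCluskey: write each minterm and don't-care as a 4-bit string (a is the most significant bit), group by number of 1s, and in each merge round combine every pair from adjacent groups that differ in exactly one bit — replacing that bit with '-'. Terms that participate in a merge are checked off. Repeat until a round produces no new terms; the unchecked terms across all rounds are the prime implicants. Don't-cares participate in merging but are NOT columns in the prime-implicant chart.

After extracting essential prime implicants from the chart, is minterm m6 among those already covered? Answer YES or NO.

[col 0] 0000*, 0001*, 0011*, 0101*, 0110, 1000*, 1011*, 1100*, 1101*, 1111*
[col 1] -000, -011, -101, 0-01, 00-1, 000-, 1-00, 1-11, 11-1, 110-
Prime implicants: -000, -011, -101, 0-01, 00-1, 000-, 0110, 1-00, 1-11, 11-1, 110-
PI chart (minterm → PIs covering it):
  1 | 0-01,00-1,000-
  3 | -011,00-1
  5 | -101,0-01
  6 | 0110  (sole → essential)
  8 | -000,1-00
  11 | -011,1-11
  12 | 1-00,110-
  13 | -101,11-1,110-
  15 | 1-11,11-1
Essential prime implicants: 0110

YES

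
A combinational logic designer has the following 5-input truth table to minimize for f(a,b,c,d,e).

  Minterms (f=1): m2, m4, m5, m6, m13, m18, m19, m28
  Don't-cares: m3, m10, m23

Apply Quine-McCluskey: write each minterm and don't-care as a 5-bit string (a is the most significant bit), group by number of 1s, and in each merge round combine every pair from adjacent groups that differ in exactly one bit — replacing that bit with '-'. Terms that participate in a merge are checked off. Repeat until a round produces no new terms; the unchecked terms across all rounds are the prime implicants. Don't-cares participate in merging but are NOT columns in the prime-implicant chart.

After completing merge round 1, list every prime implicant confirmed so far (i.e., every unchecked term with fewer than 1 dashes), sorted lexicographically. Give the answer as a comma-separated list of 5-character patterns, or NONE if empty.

[col 0] 00010*, 00011*, 00100*, 00101*, 00110*, 01010*, 01101*, 10010*, 10011*, 10111*, 11100
[col 1] -0010*, -0011*, 0-010, 0-101, 00-10, 0001-*, 001-0, 0010-, 10-11, 1001-*
[col 2] -001-
Prime implicants: -001-, 0-010, 0-101, 00-10, 001-0, 0010-, 10-11, 11100

11100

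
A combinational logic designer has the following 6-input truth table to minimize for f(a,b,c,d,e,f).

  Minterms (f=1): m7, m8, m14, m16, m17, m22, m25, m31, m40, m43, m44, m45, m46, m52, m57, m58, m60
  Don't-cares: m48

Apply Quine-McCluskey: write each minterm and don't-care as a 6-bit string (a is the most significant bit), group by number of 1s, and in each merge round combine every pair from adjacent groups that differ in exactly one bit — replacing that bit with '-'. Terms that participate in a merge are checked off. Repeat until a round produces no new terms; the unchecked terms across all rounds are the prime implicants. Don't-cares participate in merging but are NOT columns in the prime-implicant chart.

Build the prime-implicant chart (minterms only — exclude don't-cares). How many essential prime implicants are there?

Round 0: 000111 001000✓ 001110✓ 010000✓ 010001✓ 010110 011001✓ 011111 101000✓ 101011 101100✓ 101101✓ 101110✓ 110000✓ 110100✓ 111001✓ 111010 111100✓
Round 1: -01000 -01110 -10000 -11001 01-001 01000- 1-1100 101-00 1011-0 10110- 11-100 110-00
PIs = {-01000, -01110, -10000, -11001, 000111, 01-001, 01000-, 010110, 011111, 1-1100, 101-00, 101011, 1011-0, 10110-, 11-100, 110-00, 111010}
Coverage chart:
  m7: 000111 ←essential
  m8: -01000 ←essential
  m14: -01110 ←essential
  m16: -10000,01000-
  m17: 01-001,01000-
  m22: 010110 ←essential
  m25: -11001,01-001
  m31: 011111 ←essential
  m40: -01000,101-00
  m43: 101011 ←essential
  m44: 1-1100,101-00,1011-0,10110-
  m45: 10110- ←essential
  m46: -01110,1011-0
  m52: 11-100,110-00
  m57: -11001 ←essential
  m58: 111010 ←essential
  m60: 1-1100,11-100
Essential: -01000, -01110, -11001, 000111, 010110, 011111, 101011, 10110-, 111010

9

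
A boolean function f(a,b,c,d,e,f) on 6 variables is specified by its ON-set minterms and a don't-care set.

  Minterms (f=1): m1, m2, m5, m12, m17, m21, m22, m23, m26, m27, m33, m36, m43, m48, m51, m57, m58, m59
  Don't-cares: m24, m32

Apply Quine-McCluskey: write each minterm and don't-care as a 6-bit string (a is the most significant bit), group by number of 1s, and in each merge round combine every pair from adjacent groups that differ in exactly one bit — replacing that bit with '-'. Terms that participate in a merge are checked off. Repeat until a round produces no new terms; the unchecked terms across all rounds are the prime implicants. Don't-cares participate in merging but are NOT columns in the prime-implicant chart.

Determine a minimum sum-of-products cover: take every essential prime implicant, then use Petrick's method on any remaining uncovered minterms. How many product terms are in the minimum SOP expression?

11

Round 0: 000001✓ 000010 000101✓ 001100 010001✓ 010101✓ 010110✓ 010111✓ 011000✓ 011010✓ 011011✓ 100000✓ 100001✓ 100100✓ 101011✓ 110000✓ 110011✓ 111001✓ 111010✓ 111011✓
Round 1: -00001 -11010✓ -11011✓ 0-0001✓ 0-0101✓ 000-01✓ 010-01✓ 0101-1 01011- 0110-0 01101-✓ 1-0000 1-1011 100-00 10000- 11-011 1110-1 11101-✓
Round 2: -1101- 0-0-01
PIs = {-00001, -1101-, 0-0-01, 000010, 001100, 0101-1, 01011-, 0110-0, 1-0000, 1-1011, 100-00, 10000-, 11-011, 1110-1}
Coverage chart:
  m1: -00001,0-0-01
  m2: 000010 ←essential
  m5: 0-0-01 ←essential
  m12: 001100 ←essential
  m17: 0-0-01 ←essential
  m21: 0-0-01,0101-1
  m22: 01011- ←essential
  m23: 0101-1,01011-
  m26: -1101-,0110-0
  m27: -1101- ←essential
  m33: -00001,10000-
  m36: 100-00 ←essential
  m43: 1-1011 ←essential
  m48: 1-0000 ←essential
  m51: 11-011 ←essential
  m57: 1110-1 ←essential
  m58: -1101- ←essential
  m59: -1101-,1-1011,11-011,1110-1
Essential: -1101-, 0-0-01, 000010, 001100, 01011-, 1-0000, 1-1011, 100-00, 11-011, 1110-1
Petrick residual → -00001
Min cover (11 terms): b'c'd'e'f + bcd'e + a'c'e'f + a'b'c'd'ef' + a'b'cde'f' + a'bc'de + ac'd'e'f' + acd'ef + ab'c'e'f' + abd'ef + abcd'f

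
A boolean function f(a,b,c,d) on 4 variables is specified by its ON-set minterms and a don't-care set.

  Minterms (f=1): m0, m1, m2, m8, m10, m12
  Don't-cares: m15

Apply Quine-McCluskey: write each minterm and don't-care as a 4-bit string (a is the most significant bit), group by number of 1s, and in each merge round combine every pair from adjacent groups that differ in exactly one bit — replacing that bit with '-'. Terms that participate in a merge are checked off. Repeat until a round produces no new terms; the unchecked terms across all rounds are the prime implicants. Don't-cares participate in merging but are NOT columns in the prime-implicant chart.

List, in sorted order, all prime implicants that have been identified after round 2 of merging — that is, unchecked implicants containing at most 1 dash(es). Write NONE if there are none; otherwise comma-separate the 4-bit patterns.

000-, 1-00, 1111

Round 0: 0000✓ 0001✓ 0010✓ 1000✓ 1010✓ 1100✓ 1111
Round 1: -000✓ -010✓ 00-0✓ 000- 1-00 10-0✓
Round 2: -0-0
PIs = {-0-0, 000-, 1-00, 1111}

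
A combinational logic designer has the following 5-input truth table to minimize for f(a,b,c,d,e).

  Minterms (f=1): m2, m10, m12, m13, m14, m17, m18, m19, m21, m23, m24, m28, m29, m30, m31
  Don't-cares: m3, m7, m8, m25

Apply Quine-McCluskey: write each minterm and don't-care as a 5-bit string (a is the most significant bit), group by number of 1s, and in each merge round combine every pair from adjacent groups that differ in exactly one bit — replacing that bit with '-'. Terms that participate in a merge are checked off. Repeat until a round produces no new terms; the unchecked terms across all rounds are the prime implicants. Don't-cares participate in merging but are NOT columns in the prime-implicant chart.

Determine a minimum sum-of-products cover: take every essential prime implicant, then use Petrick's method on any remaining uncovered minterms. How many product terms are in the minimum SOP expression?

6

[col 0] 00010*, 00011*, 00111*, 01000*, 01010*, 01100*, 01101*, 01110*, 10001*, 10010*, 10011*, 10101*, 10111*, 11000*, 11001*, 11100*, 11101*, 11110*, 11111*
[col 1] -0010*, -0011*, -0111*, -1000*, -1100*, -1101*, -1110*, 0-010, 00-11*, 0001-*, 01-00*, 01-10*, 010-0*, 011-0*, 0110-*, 1-001*, 1-101*, 1-111*, 10-01*, 10-11*, 100-1*, 1001-*, 101-1*, 11-00*, 11-01*, 1100-*, 111-0*, 111-1*, 1110-*, 1111-*
[col 2] -0-11, -001-, -1-00, -11-0, -110-, 01--0, 1--01, 1-1-1, 10--1, 11-0-, 111--
Prime implicants: -0-11, -001-, -1-00, -11-0, -110-, 0-010, 01--0, 1--01, 1-1-1, 10--1, 11-0-, 111--
PI chart (minterm → PIs covering it):
  2 | -001-,0-010
  10 | 0-010,01--0
  12 | -1-00,-11-0,-110-,01--0
  13 | -110-  (sole → essential)
  14 | -11-0,01--0
  17 | 1--01,10--1
  18 | -001-  (sole → essential)
  19 | -0-11,-001-,10--1
  21 | 1--01,1-1-1,10--1
  23 | -0-11,1-1-1,10--1
  24 | -1-00,11-0-
  28 | -1-00,-11-0,-110-,11-0-,111--
  29 | -110-,1--01,1-1-1,11-0-,111--
  30 | -11-0,111--
  31 | 1-1-1,111--
Essential prime implicants: -001-, -110-
Petrick residual → -1-00, 01--0, 10--1, 111--
Minimum SOP uses 6 PIs: b'c'd + bd'e' + bcd' + a'be' + ab'e + abc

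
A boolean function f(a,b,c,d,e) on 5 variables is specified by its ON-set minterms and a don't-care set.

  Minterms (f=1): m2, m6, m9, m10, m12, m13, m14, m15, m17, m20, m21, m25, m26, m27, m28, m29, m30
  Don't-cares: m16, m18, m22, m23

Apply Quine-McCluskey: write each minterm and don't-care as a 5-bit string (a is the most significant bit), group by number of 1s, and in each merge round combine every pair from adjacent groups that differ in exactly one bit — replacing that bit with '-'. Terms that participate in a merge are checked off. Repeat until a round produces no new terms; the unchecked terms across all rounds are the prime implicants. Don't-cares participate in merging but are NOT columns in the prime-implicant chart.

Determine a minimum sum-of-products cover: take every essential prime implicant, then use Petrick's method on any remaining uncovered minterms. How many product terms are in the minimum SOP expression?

Round 0: 00010✓ 00110✓ 01001✓ 01010✓ 01100✓ 01101✓ 01110✓ 01111✓ 10000✓ 10001✓ 10010✓ 10100✓ 10101✓ 10110✓ 10111✓ 11001✓ 11010✓ 11011✓ 11100✓ 11101✓ 11110✓
Round 1: -0010✓ -0110✓ -1001✓ -1010✓ -1100✓ -1101✓ -1110✓ 0-010✓ 0-110✓ 00-10✓ 01-01✓ 01-10✓ 011-0✓ 011-1✓ 0110-✓ 0111-✓ 1-001✓ 1-010✓ 1-100✓ 1-101✓ 1-110✓ 10-00✓ 10-01✓ 10-10✓ 100-0✓ 1000-✓ 101-0✓ 101-1✓ 1010-✓ 1011-✓ 11-01✓ 11-10✓ 110-1 1101- 111-0✓ 1110-✓
Round 2: --010✓ --110✓ -0-10✓ -1-01 -1-10✓ -11-0 -110- 0--10✓ 011-- 1--01 1--10✓ 1-1-0 1-10- 10--0 10-0- 101--
Round 3: ---10
PIs = {---10, -1-01, -11-0, -110-, 011--, 1--01, 1-1-0, 1-10-, 10--0, 10-0-, 101--, 110-1, 1101-}
Coverage chart:
  m2: ---10 ←essential
  m6: ---10 ←essential
  m9: -1-01 ←essential
  m10: ---10 ←essential
  m12: -11-0,-110-,011--
  m13: -1-01,-110-,011--
  m14: ---10,-11-0,011--
  m15: 011-- ←essential
  m17: 1--01,10-0-
  m20: 1-1-0,1-10-,10--0,10-0-,101--
  m21: 1--01,1-10-,10-0-,101--
  m25: -1-01,1--01,110-1
  m26: ---10,1101-
  m27: 110-1,1101-
  m28: -11-0,-110-,1-1-0,1-10-
  m29: -1-01,-110-,1--01,1-10-
  m30: ---10,-11-0,1-1-0
Essential: ---10, -1-01, 011--
Petrick residual → -11-0, 10-0-, 110-1
Min cover (6 terms): de' + bd'e + bce' + a'bc + ab'd' + abc'e

6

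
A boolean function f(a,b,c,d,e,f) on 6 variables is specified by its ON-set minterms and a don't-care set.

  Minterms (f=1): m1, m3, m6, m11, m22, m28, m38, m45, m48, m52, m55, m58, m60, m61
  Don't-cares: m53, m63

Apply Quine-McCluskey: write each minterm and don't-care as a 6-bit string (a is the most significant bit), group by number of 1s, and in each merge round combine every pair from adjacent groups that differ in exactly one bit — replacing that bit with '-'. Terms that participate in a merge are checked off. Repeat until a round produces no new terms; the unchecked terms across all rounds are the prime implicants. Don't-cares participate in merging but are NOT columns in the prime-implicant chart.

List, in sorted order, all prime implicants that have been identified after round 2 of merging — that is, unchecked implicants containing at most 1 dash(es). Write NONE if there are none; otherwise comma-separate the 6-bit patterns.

-00110, -11100, 0-0110, 00-011, 0000-1, 1-1101, 110-00, 111010

size-2^0 implicants → 000001(✓)  000011(✓)  000110(✓)  001011(✓)  010110(✓)  011100(✓)  100110(✓)  101101(✓)  110000(✓)  110100(✓)  110101(✓)  110111(✓)  111010  111100(✓)  111101(✓)  111111(✓)
size-2^1 implicants → -00110  -11100  0-0110  00-011  0000-1  1-1101  11-100(✓)  11-101(✓)  11-111(✓)  110-00  1101-1(✓)  11010-(✓)  1111-1(✓)  11110-(✓)
size-2^2 implicants → 11-1-1  11-10-
Unchecked terms (primes): -00110, -11100, 0-0110, 00-011, 0000-1, 1-1101, 11-1-1, 11-10-, 110-00, 111010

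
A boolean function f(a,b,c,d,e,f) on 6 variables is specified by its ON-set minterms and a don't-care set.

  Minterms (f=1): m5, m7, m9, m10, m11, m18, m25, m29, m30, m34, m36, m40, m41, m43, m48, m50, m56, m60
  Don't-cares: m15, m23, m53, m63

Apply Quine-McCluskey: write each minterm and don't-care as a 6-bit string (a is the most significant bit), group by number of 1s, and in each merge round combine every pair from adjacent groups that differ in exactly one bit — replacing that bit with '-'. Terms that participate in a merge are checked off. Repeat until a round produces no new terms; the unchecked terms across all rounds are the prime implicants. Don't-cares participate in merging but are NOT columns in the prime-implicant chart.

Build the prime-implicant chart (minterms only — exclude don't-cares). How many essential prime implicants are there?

[col 0] 000101*, 000111*, 001001*, 001010*, 001011*, 001111*, 010010*, 010111*, 011001*, 011101*, 011110, 100010*, 100100, 101000*, 101001*, 101011*, 110000*, 110010*, 110101, 111000*, 111100*, 111111
[col 1] -01001*, -01011*, -10010, 0-0111, 0-1001, 00-111, 0001-1, 001-11, 0010-1*, 00101-, 011-01, 1-0010, 1-1000, 1010-1*, 10100-, 11-000, 1100-0, 111-00
[col 2] -010-1
Prime implicants: -010-1, -10010, 0-0111, 0-1001, 00-111, 0001-1, 001-11, 00101-, 011-01, 011110, 1-0010, 1-1000, 100100, 10100-, 11-000, 1100-0, 110101, 111-00, 111111
PI chart (minterm → PIs covering it):
  5 | 0001-1  (sole → essential)
  7 | 0-0111,00-111,0001-1
  9 | -010-1,0-1001
  10 | 00101-  (sole → essential)
  11 | -010-1,001-11,00101-
  18 | -10010  (sole → essential)
  25 | 0-1001,011-01
  29 | 011-01  (sole → essential)
  30 | 011110  (sole → essential)
  34 | 1-0010  (sole → essential)
  36 | 100100  (sole → essential)
  40 | 1-1000,10100-
  41 | -010-1,10100-
  43 | -010-1  (sole → essential)
  48 | 11-000,1100-0
  50 | -10010,1-0010,1100-0
  56 | 1-1000,11-000,111-00
  60 | 111-00  (sole → essential)
Essential prime implicants: -010-1, -10010, 0001-1, 00101-, 011-01, 011110, 1-0010, 100100, 111-00

9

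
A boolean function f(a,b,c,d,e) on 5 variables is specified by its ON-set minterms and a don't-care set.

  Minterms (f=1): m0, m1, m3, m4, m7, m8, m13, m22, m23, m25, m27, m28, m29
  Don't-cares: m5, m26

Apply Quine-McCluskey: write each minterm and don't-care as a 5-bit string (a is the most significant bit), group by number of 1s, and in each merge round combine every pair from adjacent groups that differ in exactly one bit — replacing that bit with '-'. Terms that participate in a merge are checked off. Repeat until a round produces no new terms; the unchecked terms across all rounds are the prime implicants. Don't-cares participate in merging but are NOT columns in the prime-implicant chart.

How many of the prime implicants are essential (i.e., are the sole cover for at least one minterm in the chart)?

[col 0] 00000*, 00001*, 00011*, 00100*, 00101*, 00111*, 01000*, 01101*, 10110*, 10111*, 11001*, 11010*, 11011*, 11100*, 11101*
[col 1] -0111, -1101, 0-000, 0-101, 00-00*, 00-01*, 00-11*, 000-1*, 0000-*, 001-1*, 0010-*, 1011-, 11-01, 110-1, 1101-, 1110-
[col 2] 00--1, 00-0-
Prime implicants: -0111, -1101, 0-000, 0-101, 00--1, 00-0-, 1011-, 11-01, 110-1, 1101-, 1110-
PI chart (minterm → PIs covering it):
  0 | 0-000,00-0-
  1 | 00--1,00-0-
  3 | 00--1  (sole → essential)
  4 | 00-0-  (sole → essential)
  7 | -0111,00--1
  8 | 0-000  (sole → essential)
  13 | -1101,0-101
  22 | 1011-  (sole → essential)
  23 | -0111,1011-
  25 | 11-01,110-1
  27 | 110-1,1101-
  28 | 1110-  (sole → essential)
  29 | -1101,11-01,1110-
Essential prime implicants: 0-000, 00--1, 00-0-, 1011-, 1110-

5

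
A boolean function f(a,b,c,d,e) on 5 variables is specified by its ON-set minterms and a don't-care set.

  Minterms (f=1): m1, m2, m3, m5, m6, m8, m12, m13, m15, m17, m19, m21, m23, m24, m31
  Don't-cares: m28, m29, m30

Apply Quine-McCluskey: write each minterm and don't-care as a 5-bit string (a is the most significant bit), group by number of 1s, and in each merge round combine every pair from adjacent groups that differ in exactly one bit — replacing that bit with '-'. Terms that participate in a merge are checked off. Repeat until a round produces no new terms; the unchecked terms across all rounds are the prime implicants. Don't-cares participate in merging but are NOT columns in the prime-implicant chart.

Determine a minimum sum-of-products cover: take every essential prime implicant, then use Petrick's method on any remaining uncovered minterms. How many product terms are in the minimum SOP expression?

6

[col 0] 00001*, 00010*, 00011*, 00101*, 00110*, 01000*, 01100*, 01101*, 01111*, 10001*, 10011*, 10101*, 10111*, 11000*, 11100*, 11101*, 11110*, 11111*
[col 1] -0001*, -0011*, -0101*, -1000*, -1100*, -1101*, -1111*, 0-101*, 00-01*, 00-10, 000-1*, 0001-, 01-00*, 011-1*, 0110-*, 1-101*, 1-111*, 10-01*, 10-11*, 100-1*, 101-1*, 11-00*, 111-0*, 111-1*, 1110-*, 1111-*
[col 2] --101, -0-01, -00-1, -1-00, -11-1, -110-, 1-1-1, 10--1, 111--
Prime implicants: --101, -0-01, -00-1, -1-00, -11-1, -110-, 00-10, 0001-, 1-1-1, 10--1, 111--
PI chart (minterm → PIs covering it):
  1 | -0-01,-00-1
  2 | 00-10,0001-
  3 | -00-1,0001-
  5 | --101,-0-01
  6 | 00-10  (sole → essential)
  8 | -1-00  (sole → essential)
  12 | -1-00,-110-
  13 | --101,-11-1,-110-
  15 | -11-1  (sole → essential)
  17 | -0-01,-00-1,10--1
  19 | -00-1,10--1
  21 | --101,-0-01,1-1-1,10--1
  23 | 1-1-1,10--1
  24 | -1-00  (sole → essential)
  31 | -11-1,1-1-1,111--
Essential prime implicants: -1-00, -11-1, 00-10
Petrick residual → --101, -00-1, 1-1-1
Minimum SOP uses 6 PIs: cd'e + b'c'e + bd'e' + bce + a'b'de' + ace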